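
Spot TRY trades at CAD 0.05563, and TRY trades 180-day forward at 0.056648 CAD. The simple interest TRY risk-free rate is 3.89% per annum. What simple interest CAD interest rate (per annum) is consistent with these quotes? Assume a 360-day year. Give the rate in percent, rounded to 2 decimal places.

T = 180/360 years.
F/S = 0.056648/0.05563 = 1.0182995 = (growth of CAD) / (growth of TRY).
The TRY side grows by 1 + 0.0389×180/360 = 1.019450.
That pins the CAD growth at 1.0381054.
(1.0381054 − 1)/T = 0.076211, i.e. 7.62%.

7.62%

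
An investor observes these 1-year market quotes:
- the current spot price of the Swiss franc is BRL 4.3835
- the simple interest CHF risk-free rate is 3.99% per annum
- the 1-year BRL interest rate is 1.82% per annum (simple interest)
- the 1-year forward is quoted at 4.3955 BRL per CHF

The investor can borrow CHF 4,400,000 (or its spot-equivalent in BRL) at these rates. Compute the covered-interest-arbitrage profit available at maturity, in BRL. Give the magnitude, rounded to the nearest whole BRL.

T = 1 year.
Route A — deposit CHF, sell forward: 4,400,000 × 1.039900 × 4.3955 = BRL 20,111,873.98.
Route B — convert at spot, deposit BRL: 4,400,000 × 4.3835 × 1.018200 = BRL 19,638,430.68.
The quoted forward overvalues CHF, so borrow BRL, buy CHF at spot, deposit the CHF at 3.99%, and sell the proceeds forward at 4.3955.
The gap between the two covered legs is BRL 473,443.

BRL 473,443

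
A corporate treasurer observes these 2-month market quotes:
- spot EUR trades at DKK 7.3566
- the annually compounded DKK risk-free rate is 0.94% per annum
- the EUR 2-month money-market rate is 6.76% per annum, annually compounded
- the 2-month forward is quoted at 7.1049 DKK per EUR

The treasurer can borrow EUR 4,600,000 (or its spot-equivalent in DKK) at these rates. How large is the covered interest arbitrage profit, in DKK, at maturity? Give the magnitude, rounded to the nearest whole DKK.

T = 2/12 years.
Invest the EUR and cover forward: 4,600,000 × 1.0109618352 × 7.1049 = DKK 33,040,800.62.
Convert at spot and invest in DKK: 4,600,000 × 7.3566 × 1.0015605656 = DKK 33,893,170.10.
The quoted forward undervalues EUR, so borrow EUR, convert to DKK at spot, deposit the DKK at 0.94%, and buy EUR forward at 7.1049 to cover the loan.
The gap between the two covered legs is DKK 852,369.

DKK 852,369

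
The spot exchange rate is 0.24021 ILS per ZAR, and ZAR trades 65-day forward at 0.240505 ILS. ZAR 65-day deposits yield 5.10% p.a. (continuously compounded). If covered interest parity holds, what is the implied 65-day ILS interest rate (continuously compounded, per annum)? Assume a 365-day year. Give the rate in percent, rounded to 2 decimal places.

5.79%

T = 65/365 years.
By CIP, F/S equals the ILS-to-ZAR growth ratio: 0.240505/0.24021 = 1.0012281.
ZAR growth factor: e^(0.0510×65/365) = 1.0091236.
That pins the ILS growth at 1.0103629.
r = ln(1.0103629)/(65/365) = 0.057892 → 5.79%.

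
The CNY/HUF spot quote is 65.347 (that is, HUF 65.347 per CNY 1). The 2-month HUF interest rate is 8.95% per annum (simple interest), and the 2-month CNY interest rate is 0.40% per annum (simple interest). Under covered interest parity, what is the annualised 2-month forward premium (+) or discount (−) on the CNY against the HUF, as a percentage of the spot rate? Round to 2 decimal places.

+8.54%

T = 2/12 years.
CIP forward (HUF per CNY) = 65.347 × 1.0149167/1.0006667 = 66.277574.
Annualised premium = (F − S)/S × (1/T) = (66.277574 − 65.347)/65.347 ÷ (2/12) = 8.54%.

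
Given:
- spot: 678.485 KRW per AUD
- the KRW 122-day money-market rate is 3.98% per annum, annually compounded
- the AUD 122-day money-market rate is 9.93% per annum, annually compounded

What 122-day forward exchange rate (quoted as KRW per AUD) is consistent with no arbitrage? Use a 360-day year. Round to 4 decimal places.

T = 122/360 years.
Growth of 1 KRW over T: (1 + 0.0398)^(122/360) = 1.013314141.
AUD accumulates by (1 + 0.0993)^(122/360) = 1.032604071.
CIP: F = S · (grow KRW)/(grow AUD) = 678.485 × 1.013314141/1.032604071 = 665.810318 KRW per AUD.

665.8103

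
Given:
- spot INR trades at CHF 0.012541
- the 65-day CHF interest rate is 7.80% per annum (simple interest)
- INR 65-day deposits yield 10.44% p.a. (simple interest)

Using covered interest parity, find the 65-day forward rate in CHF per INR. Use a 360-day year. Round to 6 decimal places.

T = 65/360 years.
CHF accumulates by 1 + 0.0780×65/360 = 1.0140833.
INR accumulates by 1 + 0.1044×65/360 = 1.018850.
Forward (CHF per INR) = 0.012541 × 1.0140833 / 1.018850 = 0.01248233.

0.012482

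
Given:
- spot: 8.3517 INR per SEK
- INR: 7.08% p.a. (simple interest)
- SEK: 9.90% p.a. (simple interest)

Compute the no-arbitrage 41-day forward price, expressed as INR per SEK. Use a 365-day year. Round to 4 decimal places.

T = 41/365 years.
INR accumulates by 1 + 0.0708×41/365 = 1.0079529.
SEK growth factor: 1 + 0.0990×41/365 = 1.0111205.
CIP: F = S · (grow INR)/(grow SEK) = 8.3517 × 1.0079529/1.0111205 = 8.325536 INR per SEK.

8.3255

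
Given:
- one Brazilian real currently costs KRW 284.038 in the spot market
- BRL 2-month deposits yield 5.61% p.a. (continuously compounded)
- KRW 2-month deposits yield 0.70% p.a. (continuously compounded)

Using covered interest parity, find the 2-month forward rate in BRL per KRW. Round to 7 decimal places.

T = 2/12 years.
KRW accumulates by e^(0.0070×2/12) = 1.0011673.
BRL growth factor: e^(0.0561×2/12) = 1.0093938.
Forward (KRW per BRL) = 284.038 × 1.0011673 / 1.0093938 = 281.7231.
Invert for BRL per KRW: 1 / 281.7231 = 0.0035496.

0.0035496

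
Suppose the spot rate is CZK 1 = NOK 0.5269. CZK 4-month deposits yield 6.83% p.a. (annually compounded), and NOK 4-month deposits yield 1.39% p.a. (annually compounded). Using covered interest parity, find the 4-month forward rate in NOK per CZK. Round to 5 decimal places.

T = 4/12 years.
NOK accumulates by (1 + 0.0139)^(4/12) = 1.004612.
CZK growth factor: (1 + 0.0683)^(4/12) = 1.0222672.
CIP: F = S · (grow NOK)/(grow CZK) = 0.5269 × 1.004612/1.0222672 = 0.5178001 NOK per CZK.

0.51780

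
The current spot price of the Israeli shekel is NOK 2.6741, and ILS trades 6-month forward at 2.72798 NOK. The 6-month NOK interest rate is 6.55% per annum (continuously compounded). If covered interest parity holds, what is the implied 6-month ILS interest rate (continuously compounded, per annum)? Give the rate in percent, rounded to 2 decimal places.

T = 6/12 years.
CIP gives F = S · g_NOK/g_ILS, so g_NOK/g_ILS = 2.72798/2.6741 = 1.0201488.
NOK growth factor: e^(0.0655×6/12) = 1.0332922.
So the ILS growth factor = 1.0128838.
Take logs: ln 1.0128838 / (6/12) = 0.025603, so 2.56%.

2.56%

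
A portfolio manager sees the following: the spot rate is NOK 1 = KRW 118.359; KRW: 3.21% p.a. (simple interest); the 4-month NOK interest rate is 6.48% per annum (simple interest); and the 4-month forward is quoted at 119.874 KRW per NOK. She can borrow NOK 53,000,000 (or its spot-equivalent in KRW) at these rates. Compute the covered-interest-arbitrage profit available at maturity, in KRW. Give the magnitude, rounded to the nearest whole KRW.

KRW 150,405,366

T = 4/12 years.
Invest the NOK and cover forward: 53,000,000 × 1.021600 × 119.874 = KRW 6,490,553,755.20.
Convert at spot and invest in KRW: 53,000,000 × 118.359 × 1.010700 = KRW 6,340,148,388.90.
The quoted forward overvalues NOK, so borrow KRW, buy NOK at spot, deposit the NOK at 6.48%, and sell the proceeds forward at 119.874.
The gap between the two covered legs is KRW 150,405,366.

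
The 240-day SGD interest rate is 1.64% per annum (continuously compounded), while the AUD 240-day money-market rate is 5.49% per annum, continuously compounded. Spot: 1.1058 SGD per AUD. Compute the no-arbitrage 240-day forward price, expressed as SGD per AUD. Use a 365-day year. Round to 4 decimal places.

1.0782

T = 240/365 years.
SGD accumulates by e^(0.0164×240/365) = 1.0108419.
AUD accumulates by e^(0.0549×240/365) = 1.0367581.
So F = 1.1058 × 1.0108419 / 1.0367581 = 1.078158 (SGD/AUD).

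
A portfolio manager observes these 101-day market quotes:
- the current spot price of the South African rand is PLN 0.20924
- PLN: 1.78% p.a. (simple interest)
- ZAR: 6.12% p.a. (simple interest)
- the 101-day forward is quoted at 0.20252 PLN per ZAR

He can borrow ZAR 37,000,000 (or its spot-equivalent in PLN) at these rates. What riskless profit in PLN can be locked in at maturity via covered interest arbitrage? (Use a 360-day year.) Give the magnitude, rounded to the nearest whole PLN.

T = 101/360 years.
Invest the ZAR and cover forward: 37,000,000 × 1.017170 × 0.20252 = PLN 7,621,898.93.
Convert at spot and invest in PLN: 37,000,000 × 0.20924 × 1.004993889 = PLN 7,780,542.09.
The quoted forward undervalues ZAR, so borrow ZAR, convert to PLN at spot, deposit the PLN at 1.78%, and buy ZAR forward at 0.20252 to cover the loan.
Profit = 7,780,542.09 − 7,621,898.93 = PLN 158,643.

PLN 158,643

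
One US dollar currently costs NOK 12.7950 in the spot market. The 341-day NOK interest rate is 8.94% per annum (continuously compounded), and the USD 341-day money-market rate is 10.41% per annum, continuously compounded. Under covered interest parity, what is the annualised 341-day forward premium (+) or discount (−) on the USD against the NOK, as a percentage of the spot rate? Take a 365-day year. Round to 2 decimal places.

T = 341/365 years.
F = S · g_NOK/g_USD = 12.795 × 1.0871087/1.1021415 = 12.6204810.
(F − S)/S ÷ T = (12.6204810 − 12.795)/12.795/(341/365) = -0.014600 → -1.46%.

-1.46%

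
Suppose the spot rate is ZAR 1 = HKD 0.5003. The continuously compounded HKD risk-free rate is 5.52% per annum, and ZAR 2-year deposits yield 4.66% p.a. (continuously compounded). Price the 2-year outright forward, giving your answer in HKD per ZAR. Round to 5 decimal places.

0.50898

T = 2 years.
HKD accumulates by e^(0.0552×2) = 1.1167247.
ZAR accumulates by e^(0.0466×2) = 1.0976812.
CIP: F = S · (grow HKD)/(grow ZAR) = 0.5003 × 1.1167247/1.0976812 = 0.5089796 HKD per ZAR.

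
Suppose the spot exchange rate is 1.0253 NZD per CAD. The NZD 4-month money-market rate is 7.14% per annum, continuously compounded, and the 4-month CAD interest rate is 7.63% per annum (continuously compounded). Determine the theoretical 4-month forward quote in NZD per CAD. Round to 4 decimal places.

1.0236

T = 4/12 years.
Growth of 1 NZD over T: e^(0.0714×4/12) = 1.0240855.
Growth of 1 CAD over T: e^(0.0763×4/12) = 1.0257595.
So F = 1.0253 × 1.0240855 / 1.0257595 = 1.023627 (NZD/CAD).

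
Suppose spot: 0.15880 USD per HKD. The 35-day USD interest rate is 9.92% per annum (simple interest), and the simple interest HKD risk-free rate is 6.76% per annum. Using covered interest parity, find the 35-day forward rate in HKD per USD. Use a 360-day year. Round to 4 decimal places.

6.2781

T = 35/360 years.
USD growth factor: 1 + 0.0992×35/360 = 1.0096444.
HKD accumulates by 1 + 0.0676×35/360 = 1.0065722.
CIP: F = S · (grow USD)/(grow HKD) = 0.1588 × 1.0096444/1.0065722 = 0.1592847 USD per HKD.
Invert for HKD per USD: 1 / 0.1592847 = 6.2781.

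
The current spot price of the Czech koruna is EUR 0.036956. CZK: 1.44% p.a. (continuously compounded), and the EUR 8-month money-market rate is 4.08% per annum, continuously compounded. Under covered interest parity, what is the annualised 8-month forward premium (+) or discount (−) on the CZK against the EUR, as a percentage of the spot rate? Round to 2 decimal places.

T = 8/12 years.
CIP forward (EUR per CZK) = 0.036956 × 1.0275733/1.0096462 = 0.037612184.
(F − S)/S ÷ T = (0.037612184 − 0.036956)/0.036956/(8/12) = 0.026634 → 2.66%.

+2.66%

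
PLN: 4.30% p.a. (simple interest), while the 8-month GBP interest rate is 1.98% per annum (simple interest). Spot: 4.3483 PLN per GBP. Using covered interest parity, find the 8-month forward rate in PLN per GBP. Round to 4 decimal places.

4.4147

T = 8/12 years.
PLN growth factor: 1 + 0.0430×8/12 = 1.0286667.
Growth of 1 GBP over T: 1 + 0.0198×8/12 = 1.013200.
Forward (PLN per GBP) = 4.3483 × 1.0286667 / 1.013200 = 4.414678.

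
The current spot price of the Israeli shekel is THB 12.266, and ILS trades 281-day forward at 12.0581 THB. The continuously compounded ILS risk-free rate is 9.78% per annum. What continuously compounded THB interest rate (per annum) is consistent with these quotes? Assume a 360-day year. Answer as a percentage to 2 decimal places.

T = 281/360 years.
CIP gives F = S · g_THB/g_ILS, so g_THB/g_ILS = 12.0581/12.266 = 0.9830507.
The ILS side grows by e^(0.0978×281/360) = 1.0793277.
That pins the THB growth at 1.0610339.
r = ln(1.0610339)/(281/360) = 0.075900 → 7.59%.

7.59%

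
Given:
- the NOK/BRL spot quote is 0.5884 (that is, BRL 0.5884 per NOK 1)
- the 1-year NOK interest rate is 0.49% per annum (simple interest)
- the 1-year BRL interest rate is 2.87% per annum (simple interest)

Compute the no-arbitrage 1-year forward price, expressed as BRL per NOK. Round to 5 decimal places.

T = 1 year.
Growth of 1 BRL over T: 1 + 0.0287×1 = 1.028700.
NOK growth factor: 1 + 0.0049×1 = 1.004900.
Forward (BRL per NOK) = 0.5884 × 1.028700 / 1.004900 = 0.6023356.

0.60234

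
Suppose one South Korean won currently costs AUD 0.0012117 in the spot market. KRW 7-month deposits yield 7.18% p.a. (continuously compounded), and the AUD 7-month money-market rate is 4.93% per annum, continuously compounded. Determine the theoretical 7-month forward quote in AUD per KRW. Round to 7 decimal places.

T = 7/12 years.
AUD growth factor: e^(0.0493×7/12) = 1.0291758.
Growth of 1 KRW over T: e^(0.0718×7/12) = 1.0427728.
So F = 0.0012117 × 1.0291758 / 1.0427728 = 0.001195900 (AUD/KRW).

0.0011959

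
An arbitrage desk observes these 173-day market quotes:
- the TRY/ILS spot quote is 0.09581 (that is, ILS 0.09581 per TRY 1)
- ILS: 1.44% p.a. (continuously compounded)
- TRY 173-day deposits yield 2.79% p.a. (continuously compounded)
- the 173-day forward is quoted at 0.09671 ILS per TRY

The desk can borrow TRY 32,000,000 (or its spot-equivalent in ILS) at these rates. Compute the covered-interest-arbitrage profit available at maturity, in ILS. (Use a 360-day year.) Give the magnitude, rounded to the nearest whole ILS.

T = 173/360 years.
Invest the TRY and cover forward: 32,000,000 × 1.013497784 × 0.09671 = ILS 3,136,491.86.
Convert at spot and invest in ILS: 32,000,000 × 0.09581 × 1.006943999 = ILS 3,087,209.75.
The quoted forward overvalues TRY, so borrow ILS, buy TRY at spot, deposit the TRY at 2.79%, and sell the proceeds forward at 0.09671.
Arbitrage profit = |3,136,491.86 − 3,087,209.75| = ILS 49,282.

ILS 49,282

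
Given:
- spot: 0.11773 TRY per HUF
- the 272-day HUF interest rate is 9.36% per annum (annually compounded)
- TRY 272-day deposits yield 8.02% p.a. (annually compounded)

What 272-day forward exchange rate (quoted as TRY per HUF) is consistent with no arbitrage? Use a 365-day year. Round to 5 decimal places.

0.11665

T = 272/365 years.
Growth of 1 TRY over T: (1 + 0.0802)^(272/365) = 1.0591744.
HUF growth factor: (1 + 0.0936)^(272/365) = 1.0689504.
Forward (TRY per HUF) = 0.11773 × 1.0591744 / 1.0689504 = 0.1166533.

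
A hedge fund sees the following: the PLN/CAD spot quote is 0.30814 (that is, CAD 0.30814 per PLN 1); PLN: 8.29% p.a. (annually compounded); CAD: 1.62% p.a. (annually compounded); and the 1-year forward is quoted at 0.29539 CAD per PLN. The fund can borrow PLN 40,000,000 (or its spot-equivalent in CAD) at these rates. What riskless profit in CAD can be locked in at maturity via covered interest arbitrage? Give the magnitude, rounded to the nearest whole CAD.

T = 1 year.
Invest the PLN and cover forward: 40,000,000 × 1.082900 × 0.29539 = CAD 12,795,113.24.
Convert at spot and invest in CAD: 40,000,000 × 0.30814 × 1.016200 = CAD 12,525,274.72.
The quoted forward overvalues PLN, so borrow CAD, buy PLN at spot, deposit the PLN at 8.29%, and sell the proceeds forward at 0.29539.
Arbitrage profit = |12,795,113.24 − 12,525,274.72| = CAD 269,839.

CAD 269,839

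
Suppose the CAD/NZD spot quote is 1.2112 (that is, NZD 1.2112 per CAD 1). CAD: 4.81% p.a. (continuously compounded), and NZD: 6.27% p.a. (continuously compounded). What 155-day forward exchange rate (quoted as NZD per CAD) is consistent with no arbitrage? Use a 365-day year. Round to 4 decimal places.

1.2187

T = 155/365 years.
NZD growth factor: e^(0.0627×155/365) = 1.0269837.
Growth of 1 CAD over T: e^(0.0481×155/365) = 1.0206361.
Forward (NZD per CAD) = 1.2112 × 1.0269837 / 1.0206361 = 1.218733.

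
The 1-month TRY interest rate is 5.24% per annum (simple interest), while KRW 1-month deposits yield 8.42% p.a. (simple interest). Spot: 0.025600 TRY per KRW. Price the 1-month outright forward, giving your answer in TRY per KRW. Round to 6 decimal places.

0.025533

T = 1/12 years.
TRY growth factor: 1 + 0.0524×1/12 = 1.0043667.
Growth of 1 KRW over T: 1 + 0.0842×1/12 = 1.0070167.
Forward (TRY per KRW) = 0.0256 × 1.0043667 / 1.0070167 = 0.02553263.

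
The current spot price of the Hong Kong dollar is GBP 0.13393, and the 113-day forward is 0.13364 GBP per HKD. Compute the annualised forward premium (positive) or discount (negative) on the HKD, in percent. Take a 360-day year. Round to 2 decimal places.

-0.69%

T = 113/360 years.
Period premium: (0.13364 − 0.13393)/0.13393 = -0.0021653.
Per annum: -0.0021653 / (113/360) = -0.006898 = -0.69%.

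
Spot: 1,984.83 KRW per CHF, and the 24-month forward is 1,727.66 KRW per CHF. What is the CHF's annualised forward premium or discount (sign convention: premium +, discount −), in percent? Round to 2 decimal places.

-6.48%

T = 2 years.
CHF trades forward at -12.95678% vs spot over the period.
×(1/T) gives -6.48% p.a.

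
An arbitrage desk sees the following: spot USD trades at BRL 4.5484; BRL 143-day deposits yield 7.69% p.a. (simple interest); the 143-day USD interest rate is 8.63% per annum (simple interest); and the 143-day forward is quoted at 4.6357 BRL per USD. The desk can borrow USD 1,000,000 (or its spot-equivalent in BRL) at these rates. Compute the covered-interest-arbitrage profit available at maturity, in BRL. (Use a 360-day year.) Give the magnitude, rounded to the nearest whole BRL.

T = 143/360 years.
Invest the USD and cover forward: 1,000,000 × 1.034280278 × 4.6357 = BRL 4,794,613.08.
Convert at spot and invest in BRL: 1,000,000 × 4.5484 × 1.030546389 = BRL 4,687,337.20.
The quoted forward overvalues USD, so borrow BRL, buy USD at spot, deposit the USD at 8.63%, and sell the proceeds forward at 4.6357.
Profit = 4,794,613.08 − 4,687,337.20 = BRL 107,276.

BRL 107,276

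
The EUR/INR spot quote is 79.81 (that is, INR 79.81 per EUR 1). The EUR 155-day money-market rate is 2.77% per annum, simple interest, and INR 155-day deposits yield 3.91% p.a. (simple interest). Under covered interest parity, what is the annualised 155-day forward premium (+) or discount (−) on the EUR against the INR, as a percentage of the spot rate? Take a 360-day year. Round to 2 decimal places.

T = 155/360 years.
No-arbitrage forward: 79.81 × 1.0168347 / 1.0119264 = 80.19711 INR/EUR.
(F − S)/S ÷ T = (80.19711 − 79.81)/79.81/(155/360) = 0.011265 → 1.13%.

+1.13%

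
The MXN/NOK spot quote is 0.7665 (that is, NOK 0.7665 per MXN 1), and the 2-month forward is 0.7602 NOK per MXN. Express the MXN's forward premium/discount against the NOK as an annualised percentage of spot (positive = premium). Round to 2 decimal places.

-4.93%

T = 2/12 years.
MXN trades forward at -0.82192% vs spot over the period.
Per annum: -0.0082192 / (2/12) = -0.049315 = -4.93%.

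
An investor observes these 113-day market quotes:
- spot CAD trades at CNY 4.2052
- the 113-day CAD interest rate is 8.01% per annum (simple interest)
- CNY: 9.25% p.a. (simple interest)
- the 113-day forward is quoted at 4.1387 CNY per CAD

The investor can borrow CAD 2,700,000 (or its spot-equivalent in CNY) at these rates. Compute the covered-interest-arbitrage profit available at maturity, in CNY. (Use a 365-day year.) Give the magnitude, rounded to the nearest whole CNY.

CNY 227,590

T = 113/365 years.
Invest the CAD and cover forward: 2,700,000 × 1.0247980822 × 4.1387 = CNY 11,451,595.92.
Convert at spot and invest in CNY: 2,700,000 × 4.2052 × 1.0286369863 = CNY 11,679,185.49.
The quoted forward undervalues CAD, so borrow CAD, convert to CNY at spot, deposit the CNY at 9.25%, and buy CAD forward at 4.1387 to cover the loan.
Arbitrage profit = |11,451,595.92 − 11,679,185.49| = CNY 227,590.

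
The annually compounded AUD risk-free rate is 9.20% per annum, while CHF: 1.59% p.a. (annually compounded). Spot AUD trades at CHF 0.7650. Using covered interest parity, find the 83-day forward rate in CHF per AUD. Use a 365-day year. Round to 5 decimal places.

T = 83/365 years.
CHF growth factor: (1 + 0.0159)^(83/365) = 1.0035936.
AUD accumulates by (1 + 0.0920)^(83/365) = 1.020215.
So F = 0.765 × 1.0035936 / 1.020215 = 0.7525366 (CHF/AUD).

0.75254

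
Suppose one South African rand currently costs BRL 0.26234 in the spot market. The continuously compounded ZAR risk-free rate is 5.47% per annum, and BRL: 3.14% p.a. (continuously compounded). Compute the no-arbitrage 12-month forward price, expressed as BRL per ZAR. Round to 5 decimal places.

T = 1 year.
BRL accumulates by e^(0.0314×1) = 1.0318982.
Growth of 1 ZAR over T: e^(0.0547×1) = 1.0562237.
Forward (BRL per ZAR) = 0.26234 × 1.0318982 / 1.0562237 = 0.2562981.

0.25630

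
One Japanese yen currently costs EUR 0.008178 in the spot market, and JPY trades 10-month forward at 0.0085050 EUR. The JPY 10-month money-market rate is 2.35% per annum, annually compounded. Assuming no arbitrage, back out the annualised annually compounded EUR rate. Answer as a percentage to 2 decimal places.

T = 10/12 years.
F/S = 0.008505/0.008178 = 1.0399853 = (growth of EUR) / (growth of JPY).
JPY growth factor: (1 + 0.0235)^(10/12) = 1.0195453.
Hence g_EUR = 1.0603121.
r = 1.0603121^(12/10) − 1 = 0.072804 → 7.28%.

7.28%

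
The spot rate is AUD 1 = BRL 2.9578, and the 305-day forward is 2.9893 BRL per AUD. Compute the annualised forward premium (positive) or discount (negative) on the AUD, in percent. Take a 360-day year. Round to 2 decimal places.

T = 305/360 years.
Period premium: (2.9893 − 2.9578)/2.9578 = 0.0106498.
Annualise by dividing by T: 0.0106498 / (305/360) = 0.012570 → 1.26%.

+1.26%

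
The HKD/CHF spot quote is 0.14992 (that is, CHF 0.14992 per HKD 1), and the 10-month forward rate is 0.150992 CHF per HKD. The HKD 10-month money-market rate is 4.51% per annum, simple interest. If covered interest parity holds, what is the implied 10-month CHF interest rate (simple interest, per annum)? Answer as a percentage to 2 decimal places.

5.40%

T = 10/12 years.
By CIP, F/S equals the CHF-to-HKD growth ratio: 0.150992/0.14992 = 1.0071505.
HKD growth factor: 1 + 0.0451×10/12 = 1.0375833.
Hence g_CHF = 1.0450025.
r = (1.0450025 − 1)/(10/12) = 0.054003 → 5.40%.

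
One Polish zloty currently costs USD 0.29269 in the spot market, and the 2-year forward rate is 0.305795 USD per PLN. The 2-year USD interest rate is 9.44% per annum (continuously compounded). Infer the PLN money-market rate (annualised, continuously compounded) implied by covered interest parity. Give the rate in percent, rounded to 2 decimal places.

T = 2 years.
By CIP, F/S equals the USD-to-PLN growth ratio: 0.305795/0.29269 = 1.0447743.
USD growth factor: e^(0.0944×2) = 1.2077994.
Hence g_PLN = 1.1560386.
r = ln(1.1560386)/2 = 0.072500 → 7.25%.

7.25%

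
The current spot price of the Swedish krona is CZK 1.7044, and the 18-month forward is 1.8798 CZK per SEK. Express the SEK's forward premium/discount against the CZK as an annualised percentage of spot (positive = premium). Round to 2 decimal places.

T = 18/12 years.
(F − S)/S = (1.8798 − 1.7044)/1.7044 = 0.1029101.
×(1/T) gives 6.86% p.a.

+6.86%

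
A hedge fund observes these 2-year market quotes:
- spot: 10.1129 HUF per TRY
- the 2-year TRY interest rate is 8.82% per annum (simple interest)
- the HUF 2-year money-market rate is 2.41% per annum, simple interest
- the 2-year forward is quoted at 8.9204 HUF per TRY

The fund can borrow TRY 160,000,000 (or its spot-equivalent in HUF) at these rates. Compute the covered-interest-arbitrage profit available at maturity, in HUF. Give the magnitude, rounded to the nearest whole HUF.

T = 2 years.
Route A — deposit TRY, sell forward: 160,000,000 × 1.176400 × 8.9204 = HUF 1,679,033,369.60.
Route B — convert at spot, deposit HUF: 160,000,000 × 10.1129 × 1.048200 = HUF 1,696,054,684.80.
The quoted forward undervalues TRY, so borrow TRY, convert to HUF at spot, deposit the HUF at 2.41%, and buy TRY forward at 8.9204 to cover the loan.
Profit = 1,696,054,684.80 − 1,679,033,369.60 = HUF 17,021,315.

HUF 17,021,315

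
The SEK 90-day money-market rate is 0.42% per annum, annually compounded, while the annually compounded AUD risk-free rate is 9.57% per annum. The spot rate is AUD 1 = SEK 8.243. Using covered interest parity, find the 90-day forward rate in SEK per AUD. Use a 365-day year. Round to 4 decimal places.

T = 90/365 years.
SEK growth factor: (1 + 0.0042)^(90/365) = 1.001034.
AUD growth factor: (1 + 0.0957)^(90/365) = 1.0227912.
CIP: F = S · (grow SEK)/(grow AUD) = 8.243 × 1.001034/1.0227912 = 8.067652 SEK per AUD.

8.0677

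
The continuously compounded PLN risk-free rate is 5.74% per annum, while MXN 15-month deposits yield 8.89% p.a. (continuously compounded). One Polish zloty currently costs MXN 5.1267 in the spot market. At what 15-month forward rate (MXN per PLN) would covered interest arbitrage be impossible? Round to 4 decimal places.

5.3326

T = 15/12 years.
MXN growth factor: e^(0.0889×15/12) = 1.1175346.
PLN accumulates by e^(0.0574×15/12) = 1.0743867.
So F = 5.1267 × 1.1175346 / 1.0743867 = 5.332591 (MXN/PLN).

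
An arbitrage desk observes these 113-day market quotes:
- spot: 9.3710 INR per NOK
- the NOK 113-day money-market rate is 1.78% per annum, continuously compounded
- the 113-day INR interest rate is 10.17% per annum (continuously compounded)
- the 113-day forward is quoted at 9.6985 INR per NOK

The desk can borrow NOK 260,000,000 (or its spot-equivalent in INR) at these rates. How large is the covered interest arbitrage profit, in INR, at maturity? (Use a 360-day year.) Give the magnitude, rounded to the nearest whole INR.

T = 113/360 years.
Route A — deposit NOK, sell forward: 260,000,000 × 1.005602859858 × 9.6985 = INR 2,535,738,227.45.
Route B — convert at spot, deposit INR: 260,000,000 × 9.3710 × 1.032437488299 = INR 2,515,492,642.74.
The quoted forward overvalues NOK, so borrow INR, buy NOK at spot, deposit the NOK at 1.78%, and sell the proceeds forward at 9.6985.
The gap between the two covered legs is INR 20,245,585.

INR 20,245,585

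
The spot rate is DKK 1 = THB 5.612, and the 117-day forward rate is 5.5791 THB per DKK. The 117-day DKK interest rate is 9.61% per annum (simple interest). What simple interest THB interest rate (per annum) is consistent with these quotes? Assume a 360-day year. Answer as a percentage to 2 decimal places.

7.75%

T = 117/360 years.
By CIP, F/S equals the THB-to-DKK growth ratio: 5.5791/5.612 = 0.9941376.
DKK growth factor: 1 + 0.0961×117/360 = 1.0312325.
Hence g_THB = 1.025187.
(1.025187 − 1)/T = 0.077498, i.e. 7.75%.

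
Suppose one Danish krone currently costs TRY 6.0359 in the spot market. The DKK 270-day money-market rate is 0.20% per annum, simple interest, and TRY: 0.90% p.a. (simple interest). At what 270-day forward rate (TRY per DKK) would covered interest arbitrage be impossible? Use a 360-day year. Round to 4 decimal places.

T = 270/360 years.
TRY accumulates by 1 + 0.0090×270/360 = 1.006750.
DKK accumulates by 1 + 0.0020×270/360 = 1.001500.
Forward (TRY per DKK) = 6.0359 × 1.006750 / 1.001500 = 6.067541.

6.0675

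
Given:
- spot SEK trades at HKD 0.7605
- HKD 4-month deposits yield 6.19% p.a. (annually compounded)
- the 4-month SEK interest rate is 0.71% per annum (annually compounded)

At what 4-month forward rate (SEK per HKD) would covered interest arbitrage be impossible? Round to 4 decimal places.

1.2919

T = 4/12 years.
Growth of 1 HKD over T: (1 + 0.0619)^(4/12) = 1.0202217.
Growth of 1 SEK over T: (1 + 0.0071)^(4/12) = 1.0023611.
Forward (HKD per SEK) = 0.7605 × 1.0202217 / 1.0023611 = 0.7740510.
Quoted the other way: 1/0.7740510 = 1.2919 SEK per HKD.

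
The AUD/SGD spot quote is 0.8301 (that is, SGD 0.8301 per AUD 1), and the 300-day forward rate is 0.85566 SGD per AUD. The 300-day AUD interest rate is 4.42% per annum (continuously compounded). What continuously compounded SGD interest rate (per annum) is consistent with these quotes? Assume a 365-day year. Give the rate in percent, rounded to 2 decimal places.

T = 300/365 years.
By CIP, F/S equals the SGD-to-AUD growth ratio: 0.85566/0.8301 = 1.0307915.
The AUD side grows by e^(0.0442×300/365) = 1.0369967.
So the SGD growth factor = 1.0689274.
r = ln(1.0689274)/(300/365) = 0.081098 → 8.11%.

8.11%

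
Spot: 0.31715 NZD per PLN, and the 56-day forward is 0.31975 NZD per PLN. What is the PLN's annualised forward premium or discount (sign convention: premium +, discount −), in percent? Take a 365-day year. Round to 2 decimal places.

+5.34%

T = 56/365 years.
PLN trades forward at +0.81980% vs spot over the period.
Per annum: 0.0081980 / (56/365) = 0.053433 = 5.34%.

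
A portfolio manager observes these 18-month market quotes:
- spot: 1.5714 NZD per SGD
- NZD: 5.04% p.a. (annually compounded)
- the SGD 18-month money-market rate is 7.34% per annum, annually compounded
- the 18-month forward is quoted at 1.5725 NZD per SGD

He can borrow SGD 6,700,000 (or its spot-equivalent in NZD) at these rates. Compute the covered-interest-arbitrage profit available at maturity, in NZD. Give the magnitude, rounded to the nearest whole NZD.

NZD 382,497

T = 18/12 years.
Keep in SGD, deliver into the forward: 6,700,000·1.1120962759·1.5725 = NZD 11,716,768.34.
Swap to NZD now, deposit: 6,700,000·1.5714·1.076544706 = NZD 11,334,271.75.
The quoted forward overvalues SGD, so borrow NZD, buy SGD at spot, deposit the SGD at 7.34%, and sell the proceeds forward at 1.5725.
The gap between the two covered legs is NZD 382,497.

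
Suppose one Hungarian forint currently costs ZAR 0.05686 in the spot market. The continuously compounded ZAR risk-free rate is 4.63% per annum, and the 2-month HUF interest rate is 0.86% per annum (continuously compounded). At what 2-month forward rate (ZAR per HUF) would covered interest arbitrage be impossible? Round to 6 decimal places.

0.057218

T = 2/12 years.
Growth of 1 ZAR over T: e^(0.0463×2/12) = 1.0077465.
HUF accumulates by e^(0.0086×2/12) = 1.0014344.
CIP: F = S · (grow ZAR)/(grow HUF) = 0.05686 × 1.0077465/1.0014344 = 0.05721839 ZAR per HUF.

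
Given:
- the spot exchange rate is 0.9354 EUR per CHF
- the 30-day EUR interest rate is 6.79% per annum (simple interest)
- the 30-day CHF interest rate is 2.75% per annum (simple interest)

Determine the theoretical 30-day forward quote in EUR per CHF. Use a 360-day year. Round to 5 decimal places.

T = 30/360 years.
Growth of 1 EUR over T: 1 + 0.0679×30/360 = 1.0056583.
CHF growth factor: 1 + 0.0275×30/360 = 1.0022917.
CIP: F = S · (grow EUR)/(grow CHF) = 0.9354 × 1.0056583/1.0022917 = 0.9385419 EUR per CHF.

0.93854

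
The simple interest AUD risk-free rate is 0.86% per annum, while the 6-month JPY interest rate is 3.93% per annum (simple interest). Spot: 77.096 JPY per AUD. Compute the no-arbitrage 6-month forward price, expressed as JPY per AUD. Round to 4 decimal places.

78.2744

T = 6/12 years.
JPY growth factor: 1 + 0.0393×6/12 = 1.019650.
Growth of 1 AUD over T: 1 + 0.0086×6/12 = 1.004300.
So F = 77.096 × 1.019650 / 1.004300 = 78.274357 (JPY/AUD).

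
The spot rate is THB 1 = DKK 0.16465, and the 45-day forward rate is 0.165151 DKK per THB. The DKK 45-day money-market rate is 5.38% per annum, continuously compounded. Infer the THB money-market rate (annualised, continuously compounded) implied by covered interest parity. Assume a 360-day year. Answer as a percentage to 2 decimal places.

T = 45/360 years.
CIP gives F = S · g_DKK/g_THB, so g_DKK/g_THB = 0.165151/0.16465 = 1.0030428.
The DKK side grows by e^(0.0538×45/360) = 1.0067477.
That pins the THB growth at 1.0036937.
Take logs: ln 1.0036937 / (45/360) = 0.029495, so 2.95%.

2.95%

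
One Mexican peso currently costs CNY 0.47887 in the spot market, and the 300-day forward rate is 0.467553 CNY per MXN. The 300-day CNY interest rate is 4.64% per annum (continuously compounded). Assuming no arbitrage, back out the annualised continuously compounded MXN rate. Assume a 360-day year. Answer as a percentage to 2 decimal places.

T = 300/360 years.
F/S = 0.467553/0.47887 = 0.9763673 = (growth of CNY) / (growth of MXN).
The CNY side grows by e^(0.0464×300/360) = 1.039424.
So the MXN growth factor = 1.064583.
r = ln(1.064583)/(300/360) = 0.075100 → 7.51%.

7.51%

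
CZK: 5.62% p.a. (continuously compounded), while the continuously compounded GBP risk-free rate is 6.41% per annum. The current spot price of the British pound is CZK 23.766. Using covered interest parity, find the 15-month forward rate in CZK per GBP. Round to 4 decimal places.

T = 15/12 years.
CZK accumulates by e^(0.0562×15/12) = 1.07277634.
GBP accumulates by e^(0.0641×15/12) = 1.08342249.
Forward (CZK per GBP) = 23.766 × 1.07277634 / 1.08342249 = 23.532466.

23.5325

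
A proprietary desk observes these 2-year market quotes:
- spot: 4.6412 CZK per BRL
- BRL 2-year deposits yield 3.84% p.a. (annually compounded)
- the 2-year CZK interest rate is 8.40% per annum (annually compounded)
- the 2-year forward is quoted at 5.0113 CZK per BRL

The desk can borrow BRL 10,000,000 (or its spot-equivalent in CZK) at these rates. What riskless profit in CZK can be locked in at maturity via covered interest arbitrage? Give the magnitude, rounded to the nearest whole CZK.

CZK 501,126

T = 2 years.
Keep in BRL, deliver into the forward: 10,000,000·1.07827456·5.0113 = CZK 54,035,573.03.
Swap to CZK now, deposit: 10,000,000·4.6412·1.175056 = CZK 54,536,699.07.
The quoted forward undervalues BRL, so borrow BRL, convert to CZK at spot, deposit the CZK at 8.40%, and buy BRL forward at 5.0113 to cover the loan.
The gap between the two covered legs is CZK 501,126.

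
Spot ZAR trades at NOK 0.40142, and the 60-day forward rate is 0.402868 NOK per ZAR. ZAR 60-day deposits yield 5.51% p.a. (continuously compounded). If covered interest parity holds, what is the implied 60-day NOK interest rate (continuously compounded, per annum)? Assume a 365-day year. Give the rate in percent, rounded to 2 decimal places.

T = 60/365 years.
F/S = 0.402868/0.40142 = 1.0036072 = (growth of NOK) / (growth of ZAR).
The ZAR side grows by e^(0.0551×60/365) = 1.0090987.
Hence g_NOK = 1.0127387.
Take logs: ln 1.0127387 / (60/365) = 0.077004, so 7.70%.

7.70%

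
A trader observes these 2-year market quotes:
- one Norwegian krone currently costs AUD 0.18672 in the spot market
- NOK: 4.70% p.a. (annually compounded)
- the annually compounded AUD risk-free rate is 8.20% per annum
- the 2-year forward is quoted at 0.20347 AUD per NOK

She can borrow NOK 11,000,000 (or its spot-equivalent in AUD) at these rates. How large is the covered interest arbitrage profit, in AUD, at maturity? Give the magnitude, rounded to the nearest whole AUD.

T = 2 years.
Invest the NOK and cover forward: 11,000,000 × 1.096209 × 0.20347 = AUD 2,453,502.10.
Convert at spot and invest in AUD: 11,000,000 × 0.18672 × 1.170724 = AUD 2,404,573.44.
The quoted forward overvalues NOK, so borrow AUD, buy NOK at spot, deposit the NOK at 4.70%, and sell the proceeds forward at 0.20347.
The gap between the two covered legs is AUD 48,929.

AUD 48,929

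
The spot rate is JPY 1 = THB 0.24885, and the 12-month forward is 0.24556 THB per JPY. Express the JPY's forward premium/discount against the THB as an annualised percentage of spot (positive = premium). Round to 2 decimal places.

-1.32%

T = 1 year.
Period premium: (0.24556 − 0.24885)/0.24885 = -0.0132208.
×(1/T) gives -1.32% p.a.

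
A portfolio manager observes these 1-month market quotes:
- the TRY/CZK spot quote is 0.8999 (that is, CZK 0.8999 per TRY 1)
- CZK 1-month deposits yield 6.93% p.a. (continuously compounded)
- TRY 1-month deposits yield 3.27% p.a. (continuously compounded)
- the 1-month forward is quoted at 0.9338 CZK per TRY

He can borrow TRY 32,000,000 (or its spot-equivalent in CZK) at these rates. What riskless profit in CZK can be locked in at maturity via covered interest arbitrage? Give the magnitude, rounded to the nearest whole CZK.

T = 1/12 years.
Route A — deposit TRY, sell forward: 32,000,000 × 1.0027287162 × 0.9338 = CZK 29,963,138.41.
Route B — convert at spot, deposit CZK: 32,000,000 × 0.8999 × 1.0057917075 = CZK 28,963,582.64.
The quoted forward overvalues TRY, so borrow CZK, buy TRY at spot, deposit the TRY at 3.27%, and sell the proceeds forward at 0.9338.
Arbitrage profit = |29,963,138.41 − 28,963,582.64| = CZK 999,556.

CZK 999,556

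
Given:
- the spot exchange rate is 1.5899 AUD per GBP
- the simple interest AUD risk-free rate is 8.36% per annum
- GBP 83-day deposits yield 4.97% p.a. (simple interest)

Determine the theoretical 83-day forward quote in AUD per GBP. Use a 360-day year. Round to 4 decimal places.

T = 83/360 years.
AUD growth factor: 1 + 0.0836×83/360 = 1.0192744.
GBP growth factor: 1 + 0.0497×83/360 = 1.0114586.
CIP: F = S · (grow AUD)/(grow GBP) = 1.5899 × 1.0192744/1.0114586 = 1.602186 AUD per GBP.

1.6022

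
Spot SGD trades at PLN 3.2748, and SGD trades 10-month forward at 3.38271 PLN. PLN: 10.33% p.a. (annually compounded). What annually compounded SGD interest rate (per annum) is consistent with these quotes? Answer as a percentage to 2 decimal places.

6.12%

T = 10/12 years.
CIP gives F = S · g_PLN/g_SGD, so g_PLN/g_SGD = 3.38271/3.2748 = 1.0329516.
PLN growth factor: (1 + 0.1033)^(10/12) = 1.0853705.
So the SGD growth factor = 1.0507467.
r = 1.0507467^(12/10) − 1 = 0.061201 → 6.12%.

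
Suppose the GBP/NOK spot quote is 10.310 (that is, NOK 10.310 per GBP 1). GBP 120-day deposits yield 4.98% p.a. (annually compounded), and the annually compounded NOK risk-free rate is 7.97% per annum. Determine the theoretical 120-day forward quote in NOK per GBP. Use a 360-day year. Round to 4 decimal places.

10.4070

T = 120/360 years.
NOK accumulates by (1 + 0.0797)^(120/360) = 1.02589056.
Growth of 1 GBP over T: (1 + 0.0498)^(120/360) = 1.01633182.
CIP: F = S · (grow NOK)/(grow GBP) = 10.31 × 1.02589056/1.01633182 = 10.406967 NOK per GBP.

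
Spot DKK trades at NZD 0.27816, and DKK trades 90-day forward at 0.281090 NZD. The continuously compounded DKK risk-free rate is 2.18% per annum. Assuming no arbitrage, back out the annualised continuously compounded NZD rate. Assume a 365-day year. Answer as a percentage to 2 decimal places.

T = 90/365 years.
CIP gives F = S · g_NZD/g_DKK, so g_NZD/g_DKK = 0.28109/0.27816 = 1.0105335.
DKK growth factor: e^(0.0218×90/365) = 1.0053898.
Hence g_NZD = 1.0159801.
Take logs: ln 1.0159801 / (90/365) = 0.064296, so 6.43%.

6.43%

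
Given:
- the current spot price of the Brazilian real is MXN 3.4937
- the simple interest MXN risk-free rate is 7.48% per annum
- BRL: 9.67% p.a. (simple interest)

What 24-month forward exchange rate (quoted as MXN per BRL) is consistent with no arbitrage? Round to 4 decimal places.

T = 2 years.
Growth of 1 MXN over T: 1 + 0.0748×2 = 1.149600.
BRL accumulates by 1 + 0.0967×2 = 1.193400.
Forward (MXN per BRL) = 3.4937 × 1.149600 / 1.193400 = 3.365475.

3.3655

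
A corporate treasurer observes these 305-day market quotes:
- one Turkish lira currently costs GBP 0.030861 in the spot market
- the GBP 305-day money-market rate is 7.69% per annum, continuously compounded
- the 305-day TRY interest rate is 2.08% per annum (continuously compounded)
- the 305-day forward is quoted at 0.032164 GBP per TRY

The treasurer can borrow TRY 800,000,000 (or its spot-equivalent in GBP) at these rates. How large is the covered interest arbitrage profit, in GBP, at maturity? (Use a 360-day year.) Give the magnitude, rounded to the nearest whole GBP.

GBP 162,205

T = 305/360 years.
Route A — deposit TRY, sell forward: 800,000,000 × 1.0177784097 × 0.032164 = GBP 26,188,659.82.
Route B — convert at spot, deposit GBP: 800,000,000 × 0.030861 × 1.0673205926 = GBP 26,350,864.65.
The quoted forward undervalues TRY, so borrow TRY, convert to GBP at spot, deposit the GBP at 7.69%, and buy TRY forward at 0.032164 to cover the loan.
Arbitrage profit = |26,188,659.82 − 26,350,864.65| = GBP 162,205.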